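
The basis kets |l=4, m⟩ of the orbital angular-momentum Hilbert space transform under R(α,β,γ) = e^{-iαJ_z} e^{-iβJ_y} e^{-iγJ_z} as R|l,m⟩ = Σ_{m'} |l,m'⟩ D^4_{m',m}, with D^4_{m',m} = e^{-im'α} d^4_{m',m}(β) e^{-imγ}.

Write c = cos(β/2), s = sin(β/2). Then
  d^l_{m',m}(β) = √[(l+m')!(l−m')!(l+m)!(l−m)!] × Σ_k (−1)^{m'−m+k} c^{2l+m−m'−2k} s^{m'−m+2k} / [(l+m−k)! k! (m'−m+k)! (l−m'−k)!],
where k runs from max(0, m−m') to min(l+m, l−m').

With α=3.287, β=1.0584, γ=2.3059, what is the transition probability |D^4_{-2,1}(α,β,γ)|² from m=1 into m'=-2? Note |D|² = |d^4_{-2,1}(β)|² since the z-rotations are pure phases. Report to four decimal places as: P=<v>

P=0.2073

D^4_{-2,1}(3.287,1.0584,2.3059) = e^{-i·-2·3.287}·d^4_{-2,1}(1.0584)·e^{-i·1·2.3059}. Compute d first:
With c≡cos(β/2)=0.863211 and s≡sin(β/2)=0.504843, N=[2·720·120·6]^{1/2}=1018.233765
k∈{3,4,5} keeps every argument non-negative
  k=3: (−1)^0·1018.2338/(72)·0.8632^5·0.5048^3 = +0.872106
  k=4: (−1)^1·1018.2338/(48)·0.8632^3·0.5048^5 = -0.447444
  k=5: (−1)^2·1018.2338/(240)·0.8632^1·0.5048^7 = +0.030609
d^4_{-2,1}(1.0584) = +0.872106 -0.447444 +0.030609 = +0.455271
|D^4_{-2,1}|² = |d^4_{-2,1}(β)|² = (+0.455271)² = 0.207271 (the z-rotation phases have unit modulus)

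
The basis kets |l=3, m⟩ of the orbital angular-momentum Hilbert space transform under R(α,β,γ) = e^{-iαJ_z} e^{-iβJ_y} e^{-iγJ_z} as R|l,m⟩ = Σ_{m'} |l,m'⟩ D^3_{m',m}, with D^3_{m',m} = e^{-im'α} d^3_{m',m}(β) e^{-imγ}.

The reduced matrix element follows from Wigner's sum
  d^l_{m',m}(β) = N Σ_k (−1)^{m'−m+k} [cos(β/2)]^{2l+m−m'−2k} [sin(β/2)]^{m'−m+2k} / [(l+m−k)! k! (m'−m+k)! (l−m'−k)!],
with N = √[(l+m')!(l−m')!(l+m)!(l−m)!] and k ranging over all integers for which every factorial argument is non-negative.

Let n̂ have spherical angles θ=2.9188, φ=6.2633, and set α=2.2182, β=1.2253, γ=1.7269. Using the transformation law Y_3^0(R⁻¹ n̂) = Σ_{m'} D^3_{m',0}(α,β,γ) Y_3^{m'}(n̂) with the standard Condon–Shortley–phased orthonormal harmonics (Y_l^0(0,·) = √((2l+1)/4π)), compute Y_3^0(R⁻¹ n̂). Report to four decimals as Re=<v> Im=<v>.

Re=0.3334 Im=0.0000

Need the full column D^3_{m',0} for m'=−3..3 at α=2.2182, β=1.2253, γ=1.7269.
cos(β/2)=0.818127, sin(β/2)=0.575038
d^3_{-3,0}: single k=3 term ⇒ +0.465657;  D = +0.433906+0.169003i
d^3_{-2,0}: k∈[2..3] ⇒ +0.811402 -0.400855 = +0.410547;  D = -0.111874-0.395011i
d^3_{-1,0}: k∈[1..3] ⇒ +0.730114 -1.082088 +0.178194 = -0.173781;  D = +0.104810-0.138617i
d^3_{0,0}: k∈[0..3] ⇒ +0.299864 -1.333269 +0.658671 -0.036156 = -0.410890;  D = -0.410890+0.000000i
d^3_{1,0}: k∈[0..2] ⇒ -0.730114 +1.082088 -0.178194 = +0.173781;  D = -0.104810-0.138617i
d^3_{2,0}: k∈[0..1] ⇒ +0.811402 -0.400855 = +0.410547;  D = -0.111874+0.395011i
d^3_{3,0}: single k=0 term ⇒ -0.465657;  D = -0.433906+0.169003i
Y_3^{m'}(θ=2.9188,φ=6.2633) and Σ D·Y over m':
  (+0.4339+0.1690i)·(+0.0045+0.0003i)  (-0.1119-0.3950i)·(-0.0486-0.0019i)  (+0.1048-0.1386i)·(+0.2681+0.0053i)  (-0.4109+0.0000i)·(-0.6391+0.0000i)  (-0.1048-0.1386i)·(-0.2681+0.0053i)  (-0.1119+0.3950i)·(-0.0486+0.0019i)  (-0.4339+0.1690i)·(-0.0045+0.0003i)
Y_3^0(R⁻¹ n̂) = +0.333431-0.000000i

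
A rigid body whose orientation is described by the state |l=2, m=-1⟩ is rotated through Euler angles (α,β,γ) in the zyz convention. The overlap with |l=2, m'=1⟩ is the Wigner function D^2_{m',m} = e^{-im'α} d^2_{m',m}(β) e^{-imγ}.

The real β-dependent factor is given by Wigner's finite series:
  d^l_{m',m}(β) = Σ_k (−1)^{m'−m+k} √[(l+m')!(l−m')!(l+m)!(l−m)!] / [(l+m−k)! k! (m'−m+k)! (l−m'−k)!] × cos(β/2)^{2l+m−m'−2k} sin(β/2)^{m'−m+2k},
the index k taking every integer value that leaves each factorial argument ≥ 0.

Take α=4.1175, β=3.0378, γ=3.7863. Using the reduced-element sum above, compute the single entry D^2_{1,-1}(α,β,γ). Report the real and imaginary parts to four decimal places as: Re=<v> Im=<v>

Re=-0.9330 Im=0.3208

D^2_{1,-1}(4.1175,3.0378,3.7863) = e^{-i·1·4.1175}·d^2_{1,-1}(3.0378)·e^{-i·-1·3.7863}. Compute d first:
c=cos(3.0378/2)=0.051873, s=sin(3.0378/2)=0.998654; N=√[6·1·1·6]=6.000000
k: max(0,(-1)−(1))=0 … min(2+(-1),2−(1))=1
  k=0: (−1)^2·6.0000/(2)·0.0519^2·0.9987^2 = +0.008051
  k=1: (−1)^3·6.0000/(6)·0.0519^0·0.9987^4 = -0.994626
d^2_{1,-1}(3.0378) = +0.008051 -0.994626 = -0.986575
Phases: e^{-i·(1)·4.1175}=-0.560417+0.828211i, e^{-i·(-1)·3.7863}=-0.799276-0.600965i ⇒ D=-0.932957+0.320812i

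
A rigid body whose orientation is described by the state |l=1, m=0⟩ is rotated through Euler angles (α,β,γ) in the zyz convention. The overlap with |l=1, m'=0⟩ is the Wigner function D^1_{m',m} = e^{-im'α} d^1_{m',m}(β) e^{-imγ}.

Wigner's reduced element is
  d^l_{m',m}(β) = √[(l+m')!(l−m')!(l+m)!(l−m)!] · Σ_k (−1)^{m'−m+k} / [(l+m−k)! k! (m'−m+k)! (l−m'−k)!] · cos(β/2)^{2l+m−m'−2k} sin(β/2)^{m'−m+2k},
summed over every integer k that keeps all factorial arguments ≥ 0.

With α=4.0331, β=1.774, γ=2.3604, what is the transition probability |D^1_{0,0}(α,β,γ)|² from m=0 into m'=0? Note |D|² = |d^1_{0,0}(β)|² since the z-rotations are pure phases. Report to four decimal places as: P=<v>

First d^1_{0,0}(β=1.774), then the phase factors e^{-i(0)α} and e^{-i(0)γ}:
c=cos(1.774/2)=0.631740, s=sin(1.774/2)=0.775180; N=√[1·1·1·1]=1.000000
The bounds max(0,m−m')=0 and min(l+m,l−m')=1 give 2 terms
  k=0: (−1)^0·1.0000/(1)·0.6317^2·0.7752^0 = +0.399096
  k=1: (−1)^1·1.0000/(1)·0.6317^0·0.7752^2 = -0.600904
d^1_{0,0}(1.774) = +0.399096 -0.600904 = -0.201808
|D^1_{0,0}|² = |d^1_{0,0}(β)|² = (-0.201808)² = 0.040727 (the z-rotation phases have unit modulus)

P=0.0407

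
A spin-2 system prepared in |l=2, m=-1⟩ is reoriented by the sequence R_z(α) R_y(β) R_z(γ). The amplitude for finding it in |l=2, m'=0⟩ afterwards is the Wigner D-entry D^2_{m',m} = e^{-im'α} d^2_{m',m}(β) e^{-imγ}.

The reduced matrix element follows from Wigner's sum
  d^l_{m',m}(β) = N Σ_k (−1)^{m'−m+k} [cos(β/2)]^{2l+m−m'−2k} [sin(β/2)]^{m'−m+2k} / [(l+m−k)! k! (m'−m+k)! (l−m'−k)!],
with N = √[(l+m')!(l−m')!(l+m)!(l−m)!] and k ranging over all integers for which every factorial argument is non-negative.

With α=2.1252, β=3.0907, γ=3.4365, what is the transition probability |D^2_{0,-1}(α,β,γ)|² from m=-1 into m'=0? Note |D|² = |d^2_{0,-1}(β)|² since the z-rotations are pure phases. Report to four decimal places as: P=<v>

D^2_{0,-1}(2.1252,3.0907,3.4365) = e^{-i·0·2.1252}·d^2_{0,-1}(3.0907)·e^{-i·-1·3.4365}. Compute d first:
With c≡cos(β/2)=0.025444 and s≡sin(β/2)=0.999676, N=[2·2·1·6]^{1/2}=4.898979
Admissible k: 0..1 (factorial args all ≥0)
  k=0: (−1)^1·4.8990/(2)·0.0254^3·0.9997^1 = -0.000040
  k=1: (−1)^2·4.8990/(2)·0.0254^1·0.9997^3 = +0.062263
d^2_{0,-1}(3.0907) = -0.000040 +0.062263 = +0.062223
|D^2_{0,-1}|² = |d^2_{0,-1}(β)|² = (+0.062223)² = 0.003872 (the z-rotation phases have unit modulus)

P=0.0039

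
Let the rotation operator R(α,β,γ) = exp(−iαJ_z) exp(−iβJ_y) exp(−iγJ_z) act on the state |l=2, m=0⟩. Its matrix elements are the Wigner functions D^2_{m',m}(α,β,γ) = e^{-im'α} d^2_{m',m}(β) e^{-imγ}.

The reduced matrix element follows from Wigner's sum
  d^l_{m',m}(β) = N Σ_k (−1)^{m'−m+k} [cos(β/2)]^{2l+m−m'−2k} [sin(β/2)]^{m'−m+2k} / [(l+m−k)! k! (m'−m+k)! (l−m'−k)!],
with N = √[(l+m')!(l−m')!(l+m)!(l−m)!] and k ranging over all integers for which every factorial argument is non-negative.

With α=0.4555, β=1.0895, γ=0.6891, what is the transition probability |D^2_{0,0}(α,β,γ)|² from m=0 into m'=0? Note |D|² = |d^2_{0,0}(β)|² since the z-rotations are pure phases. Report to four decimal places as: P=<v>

Split into d^2_{0,0}(β=1.0895) × two z-phases.
Half-angle: c=0.855257, s=0.518204. N=√(2·2·2·2)=4.000000
k∈{0,1,2} keeps every argument non-negative
  k=0: (−1)^0·4.0000/(4)·0.8553^4·0.5182^0 = +0.535040
  k=1: (−1)^1·4.0000/(1)·0.8553^2·0.5182^2 = -0.785697
  k=2: (−1)^2·4.0000/(4)·0.8553^0·0.5182^4 = +0.072111
d^2_{0,0}(1.0895) = +0.535040 -0.785697 +0.072111 = -0.178546
|D^2_{0,0}|² = |d^2_{0,0}(β)|² = (-0.178546)² = 0.031879 (the z-rotation phases have unit modulus)

P=0.0319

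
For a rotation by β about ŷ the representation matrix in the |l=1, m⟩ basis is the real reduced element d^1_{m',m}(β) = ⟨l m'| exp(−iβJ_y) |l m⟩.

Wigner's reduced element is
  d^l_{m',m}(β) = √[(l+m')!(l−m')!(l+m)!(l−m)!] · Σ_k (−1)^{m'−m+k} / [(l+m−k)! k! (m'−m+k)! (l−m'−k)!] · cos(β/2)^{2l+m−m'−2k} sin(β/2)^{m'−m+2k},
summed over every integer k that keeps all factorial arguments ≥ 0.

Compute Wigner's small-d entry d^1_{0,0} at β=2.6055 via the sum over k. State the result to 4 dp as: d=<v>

d^1_{0,0}(β=2.6055) via Wigner's sum:
Half-angle: c=0.264848, s=0.964290. N=√(1·1·1·1)=1.000000
k: max(0,(0)−(0))=0 … min(1+(0),1−(0))=1
  k=0: (−1)^0·1.0000/(1)·0.2648^2·0.9643^0 = +0.070144
  k=1: (−1)^1·1.0000/(1)·0.2648^0·0.9643^2 = -0.929856
d^1_{0,0}(2.6055) = +0.070144 -0.929856 = -0.859711

d=-0.8597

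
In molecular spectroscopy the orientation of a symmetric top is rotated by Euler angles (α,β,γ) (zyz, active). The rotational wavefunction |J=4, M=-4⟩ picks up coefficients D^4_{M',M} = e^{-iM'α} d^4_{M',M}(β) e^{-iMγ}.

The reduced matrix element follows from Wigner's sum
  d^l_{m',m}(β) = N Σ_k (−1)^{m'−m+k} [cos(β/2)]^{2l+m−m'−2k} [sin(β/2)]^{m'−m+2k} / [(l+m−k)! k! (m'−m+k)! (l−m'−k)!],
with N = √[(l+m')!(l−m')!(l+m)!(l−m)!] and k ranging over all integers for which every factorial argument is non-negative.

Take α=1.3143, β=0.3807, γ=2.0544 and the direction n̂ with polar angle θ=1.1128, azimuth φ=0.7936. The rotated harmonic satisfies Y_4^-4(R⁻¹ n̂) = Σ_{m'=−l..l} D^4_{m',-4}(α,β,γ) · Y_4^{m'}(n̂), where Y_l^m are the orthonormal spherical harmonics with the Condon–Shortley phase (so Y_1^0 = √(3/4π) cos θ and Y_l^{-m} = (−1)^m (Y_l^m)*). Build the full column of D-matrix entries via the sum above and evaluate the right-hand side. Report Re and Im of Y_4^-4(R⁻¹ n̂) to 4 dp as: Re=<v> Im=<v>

Re=-0.0092 Im=-0.1150

Need the full column D^4_{m',-4} for m'=−4..4 at α=1.3143, β=0.3807, γ=2.0544.
cos(β/2)=0.981938, sin(β/2)=0.189203
d^4_{-4,-4}: single k=0 term ⇒ +0.864316;  D = +0.531542+0.681547i
d^4_{-3,-4}: single k=0 term ⇒ -0.471043;  D = -0.432775+0.185977i
d^4_{-2,-4}: single k=0 term ⇒ +0.169800;  D = -0.025270-0.167909i
d^4_{-1,-4}: single k=0 term ⇒ -0.046270;  D = +0.046004+0.004947i
d^4_{0,-4}: single k=0 term ⇒ +0.009968;  D = -0.003545+0.009316i
d^4_{1,-4}: single k=0 term ⇒ -0.001718;  D = -0.001398-0.000998i
d^4_{2,-4}: single k=0 term ⇒ +0.000234;  D = +0.000180-0.000150i
d^4_{3,-4}: single k=0 term ⇒ -0.000024;  D = +0.000010+0.000022i
d^4_{4,-4}: single k=0 term ⇒ +0.000002;  D = -0.000002+0.000000i
Y_4^{m'}(θ=1.1128,φ=0.7936) and Σ D·Y over m':
  (+0.5315+0.6815i)·(-0.2863+0.0094i)  (-0.4328+0.1860i)·(-0.2892-0.2753i)  (-0.0253-0.1679i)·(-0.0016-0.0992i)  (+0.0460+0.0049i)·(-0.2147+0.2182i)  (-0.0035+0.0093i)·(-0.1616+0.0000i)  (-0.0014-0.0010i)·(+0.2147+0.2182i)  (+0.0002-0.0001i)·(-0.0016+0.0992i)  (+0.0000+0.0000i)·(+0.2892-0.2753i)  (-0.0000+0.0000i)·(-0.2863-0.0094i)
Y_4^-4(R⁻¹ n̂) = -0.009226-0.114984i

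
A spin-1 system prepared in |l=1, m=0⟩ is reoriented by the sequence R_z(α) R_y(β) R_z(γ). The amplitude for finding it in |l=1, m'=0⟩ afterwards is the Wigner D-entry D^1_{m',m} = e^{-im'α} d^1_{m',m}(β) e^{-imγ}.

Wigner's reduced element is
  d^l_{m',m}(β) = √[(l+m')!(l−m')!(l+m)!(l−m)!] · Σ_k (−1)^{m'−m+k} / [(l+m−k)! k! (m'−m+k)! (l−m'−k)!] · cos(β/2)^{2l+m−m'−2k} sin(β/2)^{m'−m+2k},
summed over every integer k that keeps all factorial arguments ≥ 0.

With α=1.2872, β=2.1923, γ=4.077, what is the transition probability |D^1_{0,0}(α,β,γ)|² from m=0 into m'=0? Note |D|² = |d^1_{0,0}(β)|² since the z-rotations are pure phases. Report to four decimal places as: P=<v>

P=0.3390

First d^1_{0,0}(β=2.1923), then the phase factors e^{-i(0)α} and e^{-i(0)γ}:
Half-angle: c=0.457024, s=0.889454. N=√(1·1·1·1)=1.000000
Admissible k: 0..1 (factorial args all ≥0)
  k=0: (−1)^0·1.0000/(1)·0.4570^2·0.8895^0 = +0.208871
  k=1: (−1)^1·1.0000/(1)·0.4570^0·0.8895^2 = -0.791129
d^1_{0,0}(2.1923) = +0.208871 -0.791129 = -0.582258
|D^1_{0,0}|² = |d^1_{0,0}(β)|² = (-0.582258)² = 0.339025 (the z-rotation phases have unit modulus)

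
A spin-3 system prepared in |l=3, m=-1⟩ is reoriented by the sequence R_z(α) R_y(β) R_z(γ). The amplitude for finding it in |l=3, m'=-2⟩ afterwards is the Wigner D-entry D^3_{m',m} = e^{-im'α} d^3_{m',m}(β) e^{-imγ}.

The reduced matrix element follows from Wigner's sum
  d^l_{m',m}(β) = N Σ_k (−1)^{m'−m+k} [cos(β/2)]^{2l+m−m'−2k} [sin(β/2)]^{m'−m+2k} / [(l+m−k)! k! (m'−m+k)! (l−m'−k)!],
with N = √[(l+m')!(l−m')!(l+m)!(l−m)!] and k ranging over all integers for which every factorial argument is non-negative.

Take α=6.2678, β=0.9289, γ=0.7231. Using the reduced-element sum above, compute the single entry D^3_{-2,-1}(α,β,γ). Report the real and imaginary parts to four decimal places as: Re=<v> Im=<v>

Re=0.3102 Im=0.2572

D^3_{-2,-1}(6.2678,0.9289,0.7231) = e^{-i·-2·6.2678}·d^3_{-2,-1}(0.9289)·e^{-i·-1·0.7231}. Compute d first:
c=cos(0.9289/2)=0.894068, s=sin(0.9289/2)=0.447931; N=√[1·120·2·24]=75.894664
Admissible k: 1..2 (factorial args all ≥0)
  k=1: (−1)^0·75.8947/(24)·0.8941^5·0.4479^1 = +0.809215
  k=2: (−1)^1·75.8947/(12)·0.8941^3·0.4479^3 = -0.406233
d^3_{-2,-1}(0.9289) = +0.809215 -0.406233 = +0.402982
Phases: e^{-i·(-2)·6.2678}=+0.999527-0.030766i, e^{-i·(-1)·0.7231}=+0.749758+0.661712i ⇒ D=+0.310200+0.257236i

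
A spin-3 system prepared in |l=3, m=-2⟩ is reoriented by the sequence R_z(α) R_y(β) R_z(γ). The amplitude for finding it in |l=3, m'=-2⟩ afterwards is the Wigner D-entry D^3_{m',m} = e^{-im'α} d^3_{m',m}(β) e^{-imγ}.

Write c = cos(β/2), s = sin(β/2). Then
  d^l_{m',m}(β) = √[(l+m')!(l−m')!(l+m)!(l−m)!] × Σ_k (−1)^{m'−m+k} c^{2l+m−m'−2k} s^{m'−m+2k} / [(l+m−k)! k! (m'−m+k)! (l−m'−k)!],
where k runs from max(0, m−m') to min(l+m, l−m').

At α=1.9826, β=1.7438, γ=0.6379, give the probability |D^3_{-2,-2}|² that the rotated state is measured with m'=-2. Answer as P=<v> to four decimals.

D^3_{-2,-2}(1.9826,1.7438,0.6379) = e^{-i·-2·1.9826}·d^3_{-2,-2}(1.7438)·e^{-i·-2·0.6379}. Compute d first:
With c≡cos(β/2)=0.643373 and s≡sin(β/2)=0.765553, N=[1·120·1·120]^{1/2}=120.000000
k∈{0,1} keeps every argument non-negative
  k=0: (−1)^0·120.0000/(120)·0.6434^6·0.7656^0 = +0.070921
  k=1: (−1)^1·120.0000/(24)·0.6434^4·0.7656^2 = -0.502079
d^3_{-2,-2}(1.7438) = +0.070921 -0.502079 = -0.431157
|D^3_{-2,-2}|² = |d^3_{-2,-2}(β)|² = (-0.431157)² = 0.185897 (the z-rotation phases have unit modulus)

P=0.1859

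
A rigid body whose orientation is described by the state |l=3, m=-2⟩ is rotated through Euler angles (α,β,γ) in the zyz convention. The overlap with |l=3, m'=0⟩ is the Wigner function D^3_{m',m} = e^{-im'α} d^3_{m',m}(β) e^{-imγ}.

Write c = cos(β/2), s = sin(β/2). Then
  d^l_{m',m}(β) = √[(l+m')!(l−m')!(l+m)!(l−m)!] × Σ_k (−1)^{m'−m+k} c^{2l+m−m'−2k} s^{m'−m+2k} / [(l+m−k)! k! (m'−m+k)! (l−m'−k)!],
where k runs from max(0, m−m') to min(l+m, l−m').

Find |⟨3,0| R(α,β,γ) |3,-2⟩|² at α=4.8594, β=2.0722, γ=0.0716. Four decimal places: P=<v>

P=0.2561

D^3_{0,-2}(4.8594,2.0722,0.0716) = e^{-i·0·4.8594}·d^3_{0,-2}(2.0722)·e^{-i·-2·0.0716}. Compute d first:
Half-angle: c=0.509580, s=0.860423. N=√(6·6·1·120)=65.726707
The bounds max(0,m−m')=0 and min(l+m,l−m')=1 give 2 terms
  k=0: (−1)^2·65.7267/(12)·0.5096^4·0.8604^2 = +0.273422
  k=1: (−1)^3·65.7267/(12)·0.5096^2·0.8604^4 = -0.779532
d^3_{0,-2}(2.0722) = +0.273422 -0.779532 = -0.506110
|D^3_{0,-2}|² = |d^3_{0,-2}(β)|² = (-0.506110)² = 0.256147 (the z-rotation phases have unit modulus)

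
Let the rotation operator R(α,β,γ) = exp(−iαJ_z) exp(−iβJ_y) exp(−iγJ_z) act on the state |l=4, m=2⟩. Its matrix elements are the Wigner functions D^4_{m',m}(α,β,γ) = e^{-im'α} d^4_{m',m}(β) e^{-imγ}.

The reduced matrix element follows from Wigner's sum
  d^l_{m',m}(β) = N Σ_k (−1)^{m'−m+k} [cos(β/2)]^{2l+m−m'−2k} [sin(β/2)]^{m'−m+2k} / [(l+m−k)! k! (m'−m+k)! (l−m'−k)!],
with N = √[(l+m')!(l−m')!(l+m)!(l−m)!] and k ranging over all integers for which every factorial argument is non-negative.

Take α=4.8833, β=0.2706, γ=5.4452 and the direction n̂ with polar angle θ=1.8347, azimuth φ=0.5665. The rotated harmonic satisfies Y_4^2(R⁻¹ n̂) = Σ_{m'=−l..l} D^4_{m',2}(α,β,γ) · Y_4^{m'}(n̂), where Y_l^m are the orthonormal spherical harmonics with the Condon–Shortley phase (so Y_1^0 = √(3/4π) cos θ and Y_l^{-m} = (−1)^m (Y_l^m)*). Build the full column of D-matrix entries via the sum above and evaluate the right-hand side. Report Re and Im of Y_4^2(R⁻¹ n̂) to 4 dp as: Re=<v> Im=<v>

Need the full column D^4_{m',2} for m'=−4..4 at α=4.8833, β=0.2706, γ=5.4452.
cos(β/2)=0.990861, sin(β/2)=0.134888
d^4_{-4,2}: single k=6 term ⇒ +0.000031;  D = -0.000022+0.000022i
d^4_{-3,2}: k∈[5..6] ⇒ +0.000488 -0.000003 = +0.000485;  D = -0.000395-0.000281i
d^4_{-2,2}: k∈[4..6] ⇒ +0.004787 -0.000071 +0.000000 = +0.004716;  D = +0.002038-0.004252i
d^4_{-1,2}: k∈[3..5] ⇒ +0.033151 -0.000922 +0.000003 = +0.032233;  D = +0.031012+0.008786i
d^4_{0,2}: k∈[2..4] ⇒ +0.163358 -0.008073 +0.000056 = +0.155342;  D = -0.016308+0.154483i
d^4_{1,2}: k∈[1..3] ⇒ +0.536657 -0.049726 +0.000614 = +0.487545;  D = -0.486492+0.032027i
d^4_{2,2}: k∈[0..2] ⇒ +0.929184 -0.206634 +0.004787 = +0.727337;  D = -0.170521-0.707065i
d^4_{3,2}: k∈[0..1] ⇒ -0.473287 +0.026313 = -0.446975;  D = -0.410363+0.177167i
d^4_{4,2}: single k=0 term ⇒ +0.091117;  D = +0.049818+0.076292i
Y_4^{m'}(θ=1.8347,φ=0.5665) and Σ D·Y over m':
  (-0.0000+0.0000i)·(-0.2462-0.2952i)  (-0.0004-0.0003i)·(+0.0377+0.2913i)  (+0.0020-0.0043i)·(-0.0692+0.1479i)  (+0.0310+0.0088i)·(+0.2537-0.1614i)  (-0.0163+0.1545i)·(+0.1186+0.0000i)  (-0.4865+0.0320i)·(-0.2537-0.1614i)  (-0.1705-0.7071i)·(-0.0692-0.1479i)  (-0.4104+0.1772i)·(-0.0377+0.2913i)  (+0.0498+0.0763i)·(-0.2462+0.2952i)
Y_4^2(R⁻¹ n̂) = -0.027171+0.030236i

Re=-0.0272 Im=0.0302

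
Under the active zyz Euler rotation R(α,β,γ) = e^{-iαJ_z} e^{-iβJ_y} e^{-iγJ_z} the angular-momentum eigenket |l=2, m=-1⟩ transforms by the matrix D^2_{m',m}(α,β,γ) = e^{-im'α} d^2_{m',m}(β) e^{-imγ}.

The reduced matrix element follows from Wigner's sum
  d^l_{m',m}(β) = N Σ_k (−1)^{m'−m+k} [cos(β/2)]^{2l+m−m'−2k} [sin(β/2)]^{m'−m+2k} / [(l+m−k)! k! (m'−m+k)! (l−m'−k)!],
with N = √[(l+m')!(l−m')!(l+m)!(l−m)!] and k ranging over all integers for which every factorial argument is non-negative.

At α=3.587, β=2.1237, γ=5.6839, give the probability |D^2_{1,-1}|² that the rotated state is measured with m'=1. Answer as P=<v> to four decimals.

P=0.0015

Split into d^2_{1,-1}(β=2.1237) × two z-phases.
Half-angle: c=0.487257, s=0.873258. N=√(6·1·1·6)=6.000000
k: max(0,(-1)−(1))=0 … min(2+(-1),2−(1))=1
  k=0: (−1)^2·6.0000/(2)·0.4873^2·0.8733^2 = +0.543155
  k=1: (−1)^3·6.0000/(6)·0.4873^0·0.8733^4 = -0.581529
d^2_{1,-1}(2.1237) = +0.543155 -0.581529 = -0.038374
|D^2_{1,-1}|² = |d^2_{1,-1}(β)|² = (-0.038374)² = 0.001473 (the z-rotation phases have unit modulus)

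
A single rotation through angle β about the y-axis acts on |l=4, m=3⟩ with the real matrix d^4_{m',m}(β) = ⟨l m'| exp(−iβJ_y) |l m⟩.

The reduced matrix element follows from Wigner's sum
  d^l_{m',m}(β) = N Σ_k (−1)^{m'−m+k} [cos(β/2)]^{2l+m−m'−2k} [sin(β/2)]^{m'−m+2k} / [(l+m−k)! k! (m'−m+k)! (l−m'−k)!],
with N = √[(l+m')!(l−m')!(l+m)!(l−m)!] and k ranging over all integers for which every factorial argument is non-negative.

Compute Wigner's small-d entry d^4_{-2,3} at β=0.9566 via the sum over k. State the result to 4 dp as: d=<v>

d=0.1477

d^4_{-2,3}(β=0.9566) via Wigner's sum:
c=cos(0.9566/2)=0.887779, s=sin(0.9566/2)=0.460271; N=√[2·720·5040·1]=2693.993318
Admissible k: 5..6 (factorial args all ≥0)
  k=5: (−1)^0·2693.9933/(240)·0.8878^3·0.4603^5 = +0.162243
  k=6: (−1)^1·2693.9933/(720)·0.8878^1·0.4603^7 = -0.014537
d^4_{-2,3}(0.9566) = +0.162243 -0.014537 = +0.147706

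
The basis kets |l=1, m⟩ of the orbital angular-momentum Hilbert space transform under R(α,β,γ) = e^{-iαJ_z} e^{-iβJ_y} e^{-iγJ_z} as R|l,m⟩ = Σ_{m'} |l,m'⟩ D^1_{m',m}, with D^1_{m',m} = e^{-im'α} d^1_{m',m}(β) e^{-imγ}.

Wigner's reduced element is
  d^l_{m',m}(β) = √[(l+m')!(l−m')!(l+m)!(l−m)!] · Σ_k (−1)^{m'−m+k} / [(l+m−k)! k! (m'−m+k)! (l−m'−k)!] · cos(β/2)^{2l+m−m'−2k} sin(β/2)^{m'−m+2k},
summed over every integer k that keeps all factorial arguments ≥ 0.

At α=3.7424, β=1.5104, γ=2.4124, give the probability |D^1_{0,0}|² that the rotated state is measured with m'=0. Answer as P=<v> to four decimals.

P=0.0036

Split into d^1_{0,0}(β=1.5104) × two z-phases.
c=cos(1.5104/2)=0.728134, s=sin(1.5104/2)=0.685434; N=√[1·1·1·1]=1.000000
Admissible k: 0..1 (factorial args all ≥0)
  k=0: (−1)^0·1.0000/(1)·0.7281^2·0.6854^0 = +0.530180
  k=1: (−1)^1·1.0000/(1)·0.7281^0·0.6854^2 = -0.469820
d^1_{0,0}(1.5104) = +0.530180 -0.469820 = +0.060360
|D^1_{0,0}|² = |d^1_{0,0}(β)|² = (+0.060360)² = 0.003643 (the z-rotation phases have unit modulus)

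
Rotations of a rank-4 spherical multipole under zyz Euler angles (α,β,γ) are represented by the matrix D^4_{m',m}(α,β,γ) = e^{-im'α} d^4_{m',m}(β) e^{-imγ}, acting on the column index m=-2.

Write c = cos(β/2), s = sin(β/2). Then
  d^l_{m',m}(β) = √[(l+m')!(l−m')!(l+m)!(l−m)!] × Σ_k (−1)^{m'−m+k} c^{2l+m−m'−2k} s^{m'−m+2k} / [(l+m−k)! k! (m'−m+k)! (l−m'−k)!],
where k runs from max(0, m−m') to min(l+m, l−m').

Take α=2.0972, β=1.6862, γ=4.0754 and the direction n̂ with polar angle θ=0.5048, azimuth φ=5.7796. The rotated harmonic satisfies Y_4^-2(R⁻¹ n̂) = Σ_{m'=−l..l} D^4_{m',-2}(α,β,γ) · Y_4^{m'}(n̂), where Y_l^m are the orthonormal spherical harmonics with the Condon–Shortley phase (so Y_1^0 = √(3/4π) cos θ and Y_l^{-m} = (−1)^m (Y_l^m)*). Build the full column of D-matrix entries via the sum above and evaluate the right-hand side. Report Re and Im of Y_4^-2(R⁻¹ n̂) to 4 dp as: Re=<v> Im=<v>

Need the full column D^4_{m',-2} for m'=−4..4 at α=2.0972, β=1.6862, γ=4.0754.
cos(β/2)=0.665151, sin(β/2)=0.746709
d^4_{-4,-2}: single k=2 term ⇒ +0.255508;  D = -0.172127-0.188829i
d^4_{-3,-2}: k∈[1..2] ⇒ +0.160938 -0.608472 = -0.447535;  D = +0.134491-0.426848i
d^4_{-2,-2}: k∈[0..2] ⇒ +0.038315 -0.579437 +0.912804 = +0.371682;  D = +0.362628-0.081537i
d^4_{-1,-2}: k∈[0..2] ⇒ -0.182486 +1.149905 -0.966122 = +0.001296;  D = -0.000881-0.000950i
d^4_{0,-2}: k∈[0..2] ⇒ +0.458085 -1.539488 +0.727561 = -0.353843;  D = +0.103492-0.338370i
d^4_{1,-2}: k∈[0..2] ⇒ -0.766603 +1.449184 -0.365271 = +0.317310;  D = +0.308984-0.072211i
d^4_{2,-2}: k∈[0..2] ⇒ +0.912804 -0.920300 +0.096652 = +0.089156;  D = -0.061162-0.064870i
d^4_{3,-2}: k∈[0..1] ⇒ -0.766836 +0.322139 = -0.444697;  D = +0.126482-0.426331i
d^4_{4,-2}: single k=0 term ⇒ +0.405814;  D = +0.394375-0.095674i
Y_4^{m'}(θ=0.5048,φ=5.7796) and Σ D·Y over m':
  (-0.1721-0.1888i)·(-0.0104+0.0219i)  (+0.1345-0.4268i)·(+0.0074+0.1237i)  (+0.3626-0.0815i)·(+0.1824+0.2886i)  (-0.0009-0.0010i)·(+0.4144+0.2283i)  (+0.1035-0.3384i)·(+0.0591+0.0000i)  (+0.3090-0.0722i)·(-0.4144+0.2283i)  (-0.0612-0.0649i)·(+0.1824-0.2886i)  (+0.1265-0.4263i)·(-0.0074+0.1237i)  (+0.3944-0.0957i)·(-0.0104-0.0219i)
Y_4^-2(R⁻¹ n̂) = +0.059530+0.198315i

Re=0.0595 Im=0.1983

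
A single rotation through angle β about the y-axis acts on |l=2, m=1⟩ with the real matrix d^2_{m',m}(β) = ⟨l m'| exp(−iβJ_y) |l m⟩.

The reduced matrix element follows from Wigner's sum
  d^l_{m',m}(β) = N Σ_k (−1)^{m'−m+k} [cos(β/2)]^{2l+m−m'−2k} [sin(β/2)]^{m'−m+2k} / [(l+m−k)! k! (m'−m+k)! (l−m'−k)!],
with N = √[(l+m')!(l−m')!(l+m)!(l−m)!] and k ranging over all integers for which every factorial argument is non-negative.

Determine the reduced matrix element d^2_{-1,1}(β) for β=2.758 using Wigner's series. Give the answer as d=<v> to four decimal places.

d^2_{-1,1}(β=2.758) via Wigner's sum:
With c≡cos(β/2)=0.190623 and s≡sin(β/2)=0.981663, N=[1·6·6·1]^{1/2}=6.000000
The bounds max(0,m−m')=2 and min(l+m,l−m')=3 give 2 terms
  k=2: (−1)^0·6.0000/(2)·0.1906^2·0.9817^2 = +0.105050
  k=3: (−1)^1·6.0000/(6)·0.1906^0·0.9817^4 = -0.928646
d^2_{-1,1}(2.758) = +0.105050 -0.928646 = -0.823597

d=-0.8236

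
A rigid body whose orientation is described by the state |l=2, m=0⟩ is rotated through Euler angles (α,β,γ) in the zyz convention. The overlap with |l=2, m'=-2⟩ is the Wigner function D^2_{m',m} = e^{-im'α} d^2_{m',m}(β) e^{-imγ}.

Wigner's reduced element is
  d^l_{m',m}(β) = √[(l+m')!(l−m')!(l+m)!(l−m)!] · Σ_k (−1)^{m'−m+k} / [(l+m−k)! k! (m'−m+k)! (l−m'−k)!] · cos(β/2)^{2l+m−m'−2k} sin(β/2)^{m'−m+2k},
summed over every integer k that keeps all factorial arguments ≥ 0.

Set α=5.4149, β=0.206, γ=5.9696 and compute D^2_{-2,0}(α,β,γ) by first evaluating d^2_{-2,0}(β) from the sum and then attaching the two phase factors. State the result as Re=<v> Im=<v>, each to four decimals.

First d^2_{-2,0}(β=0.206), then the phase factors e^{-i(-2)α} and e^{-i(0)γ}:
c=cos(0.206/2)=0.994700, s=sin(0.206/2)=0.102818; N=√[1·24·2·2]=9.797959
k: max(0,(0)−(-2))=2 … min(2+(0),2−(-2))=2
  k=2: (−1)^0·9.7980/(4)·0.9947^2·0.1028^2 = +0.025621
d^2_{-2,0}(0.206) = +0.025621
Phases: e^{-i·(-2)·5.4149}=-0.165016-0.986291i, e^{-i·(0)·5.9696}=+1.000000+0.000000i ⇒ D=-0.004228-0.025270i

Re=-0.0042 Im=-0.0253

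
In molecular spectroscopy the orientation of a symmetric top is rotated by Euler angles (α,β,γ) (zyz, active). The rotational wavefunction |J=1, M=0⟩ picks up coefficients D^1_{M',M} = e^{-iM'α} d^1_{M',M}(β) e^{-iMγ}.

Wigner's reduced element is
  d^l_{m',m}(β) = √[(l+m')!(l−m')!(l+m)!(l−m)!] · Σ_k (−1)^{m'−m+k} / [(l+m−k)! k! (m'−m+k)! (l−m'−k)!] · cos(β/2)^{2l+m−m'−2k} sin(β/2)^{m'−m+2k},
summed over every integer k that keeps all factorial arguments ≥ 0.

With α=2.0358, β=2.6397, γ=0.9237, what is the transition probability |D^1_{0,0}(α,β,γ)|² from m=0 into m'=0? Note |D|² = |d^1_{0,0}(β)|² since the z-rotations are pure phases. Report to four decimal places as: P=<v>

Split into d^1_{0,0}(β=2.6397) × two z-phases.
With c≡cos(β/2)=0.248321 and s≡sin(β/2)=0.968678, N=[1·1·1·1]^{1/2}=1.000000
Admissible k: 0..1 (factorial args all ≥0)
  k=0: (−1)^0·1.0000/(1)·0.2483^2·0.9687^0 = +0.061663
  k=1: (−1)^1·1.0000/(1)·0.2483^0·0.9687^2 = -0.938337
d^1_{0,0}(2.6397) = +0.061663 -0.938337 = -0.876674
|D^1_{0,0}|² = |d^1_{0,0}(β)|² = (-0.876674)² = 0.768557 (the z-rotation phases have unit modulus)

P=0.7686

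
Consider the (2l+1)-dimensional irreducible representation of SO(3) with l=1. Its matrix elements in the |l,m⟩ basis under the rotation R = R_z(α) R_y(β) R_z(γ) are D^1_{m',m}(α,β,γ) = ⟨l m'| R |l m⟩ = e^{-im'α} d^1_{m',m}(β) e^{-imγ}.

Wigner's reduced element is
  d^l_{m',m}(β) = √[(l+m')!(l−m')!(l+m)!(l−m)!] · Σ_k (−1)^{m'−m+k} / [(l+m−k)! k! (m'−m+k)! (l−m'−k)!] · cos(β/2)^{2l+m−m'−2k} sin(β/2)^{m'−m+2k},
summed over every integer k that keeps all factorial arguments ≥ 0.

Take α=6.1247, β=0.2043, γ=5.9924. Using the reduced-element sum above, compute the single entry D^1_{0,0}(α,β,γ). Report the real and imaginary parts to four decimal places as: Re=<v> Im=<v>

Split into d^1_{0,0}(β=0.2043) × two z-phases.
With c≡cos(β/2)=0.994787 and s≡sin(β/2)=0.101972, N=[1·1·1·1]^{1/2}=1.000000
k∈{0,1} keeps every argument non-negative
  k=0: (−1)^0·1.0000/(1)·0.9948^2·0.1020^0 = +0.989602
  k=1: (−1)^1·1.0000/(1)·0.9948^0·0.1020^2 = -0.010398
d^1_{0,0}(0.2043) = +0.989602 -0.010398 = +0.979203
Phases: e^{-i·(0)·6.1247}=+1.000000+0.000000i, e^{-i·(0)·5.9924}=+1.000000+0.000000i ⇒ D=+0.979203+0.000000i

Re=0.9792 Im=0.0000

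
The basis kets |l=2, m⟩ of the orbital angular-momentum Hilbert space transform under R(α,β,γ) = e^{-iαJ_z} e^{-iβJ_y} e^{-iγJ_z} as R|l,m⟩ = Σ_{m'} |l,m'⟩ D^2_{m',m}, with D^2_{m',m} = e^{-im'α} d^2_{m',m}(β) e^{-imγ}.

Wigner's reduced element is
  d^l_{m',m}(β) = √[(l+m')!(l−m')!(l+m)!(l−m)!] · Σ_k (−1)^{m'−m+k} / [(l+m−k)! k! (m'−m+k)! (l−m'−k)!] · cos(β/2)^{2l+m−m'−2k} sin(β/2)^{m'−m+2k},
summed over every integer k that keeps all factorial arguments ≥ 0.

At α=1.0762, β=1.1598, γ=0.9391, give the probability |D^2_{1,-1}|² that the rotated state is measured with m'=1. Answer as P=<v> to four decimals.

P=0.2918

First d^2_{1,-1}(β=1.1598), then the phase factors e^{-i(1)α} and e^{-i(-1)γ}:
With c≡cos(β/2)=0.836517 and s≡sin(β/2)=0.547940, N=[6·1·1·6]^{1/2}=6.000000
Admissible k: 0..1 (factorial args all ≥0)
  k=0: (−1)^2·6.0000/(2)·0.8365^2·0.5479^2 = +0.630286
  k=1: (−1)^3·6.0000/(6)·0.8365^0·0.5479^4 = -0.090143
d^2_{1,-1}(1.1598) = +0.630286 -0.090143 = +0.540143
|D^2_{1,-1}|² = |d^2_{1,-1}(β)|² = (+0.540143)² = 0.291754 (the z-rotation phases have unit modulus)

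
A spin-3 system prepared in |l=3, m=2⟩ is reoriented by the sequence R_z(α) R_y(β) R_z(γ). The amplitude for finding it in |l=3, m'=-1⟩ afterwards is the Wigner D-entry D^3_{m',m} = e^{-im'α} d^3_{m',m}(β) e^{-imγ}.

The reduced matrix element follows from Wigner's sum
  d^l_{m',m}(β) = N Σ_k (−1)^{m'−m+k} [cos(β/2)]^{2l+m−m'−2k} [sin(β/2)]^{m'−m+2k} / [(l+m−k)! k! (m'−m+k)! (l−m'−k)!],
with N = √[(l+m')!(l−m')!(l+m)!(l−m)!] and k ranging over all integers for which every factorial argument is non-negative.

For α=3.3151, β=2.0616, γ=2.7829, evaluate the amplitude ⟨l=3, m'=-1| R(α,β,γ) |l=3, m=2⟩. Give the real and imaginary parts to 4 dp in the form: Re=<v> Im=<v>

Re=0.1335 Im=0.1651

D^3_{-1,2}(3.3151,2.0616,2.7829) = e^{-i·-1·3.3151}·d^3_{-1,2}(2.0616)·e^{-i·2·2.7829}. Compute d first:
c=cos(2.0616/2)=0.514133, s=sin(2.0616/2)=0.857711; N=√[2·24·120·1]=75.894664
k∈{3,4} keeps every argument non-negative
  k=3: (−1)^0·75.8947/(12)·0.5141^3·0.8577^3 = +0.542348
  k=4: (−1)^1·75.8947/(24)·0.5141^1·0.8577^5 = -0.754708
d^3_{-1,2}(2.0616) = +0.542348 -0.754708 = -0.212360
Phases: e^{-i·(-1)·3.3151}=-0.984985-0.172638i, e^{-i·(2)·2.7829}=+0.753527+0.657417i ⇒ D=+0.133515+0.165138i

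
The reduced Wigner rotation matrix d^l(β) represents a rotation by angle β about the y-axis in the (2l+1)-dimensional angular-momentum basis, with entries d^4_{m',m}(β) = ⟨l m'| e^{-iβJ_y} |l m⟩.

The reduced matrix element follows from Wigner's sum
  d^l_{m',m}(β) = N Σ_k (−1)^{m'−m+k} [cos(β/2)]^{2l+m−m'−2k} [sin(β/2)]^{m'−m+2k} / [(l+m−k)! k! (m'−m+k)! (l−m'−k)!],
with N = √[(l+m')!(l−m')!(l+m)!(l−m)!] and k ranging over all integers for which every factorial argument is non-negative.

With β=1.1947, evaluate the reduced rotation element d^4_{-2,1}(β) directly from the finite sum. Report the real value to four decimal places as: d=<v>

d=0.3599

d^4_{-2,1}(β=1.1947) via Wigner's sum:
With c≡cos(β/2)=0.826829 and s≡sin(β/2)=0.562453, N=[2·720·120·6]^{1/2}=1018.233765
k∈{3,4,5} keeps every argument non-negative
  k=3: (−1)^0·1018.2338/(72)·0.8268^5·0.5625^3 = +0.972418
  k=4: (−1)^1·1018.2338/(48)·0.8268^3·0.5625^5 = -0.674972
  k=5: (−1)^2·1018.2338/(240)·0.8268^1·0.5625^7 = +0.062468
d^4_{-2,1}(1.1947) = +0.972418 -0.674972 +0.062468 = +0.359914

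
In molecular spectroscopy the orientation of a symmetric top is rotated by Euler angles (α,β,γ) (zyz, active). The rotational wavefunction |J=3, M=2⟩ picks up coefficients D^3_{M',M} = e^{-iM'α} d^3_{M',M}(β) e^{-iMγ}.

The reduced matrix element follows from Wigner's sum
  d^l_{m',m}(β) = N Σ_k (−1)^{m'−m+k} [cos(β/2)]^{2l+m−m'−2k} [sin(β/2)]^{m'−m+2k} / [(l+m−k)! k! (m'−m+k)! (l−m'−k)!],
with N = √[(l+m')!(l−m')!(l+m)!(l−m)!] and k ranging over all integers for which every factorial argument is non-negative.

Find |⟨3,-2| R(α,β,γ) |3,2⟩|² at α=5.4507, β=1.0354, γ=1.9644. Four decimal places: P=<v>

P=0.0448

First d^3_{-2,2}(β=1.0354), then the phase factors e^{-i(-2)α} and e^{-i(2)γ}:
With c≡cos(β/2)=0.868960 and s≡sin(β/2)=0.494883, N=[1·120·120·1]^{1/2}=120.000000
The bounds max(0,m−m')=4 and min(l+m,l−m')=5 give 2 terms
  k=4: (−1)^0·120.0000/(24)·0.8690^2·0.4949^4 = +0.226453
  k=5: (−1)^1·120.0000/(120)·0.8690^0·0.4949^6 = -0.014690
d^3_{-2,2}(1.0354) = +0.226453 -0.014690 = +0.211764
|D^3_{-2,2}|² = |d^3_{-2,2}(β)|² = (+0.211764)² = 0.044844 (the z-rotation phases have unit modulus)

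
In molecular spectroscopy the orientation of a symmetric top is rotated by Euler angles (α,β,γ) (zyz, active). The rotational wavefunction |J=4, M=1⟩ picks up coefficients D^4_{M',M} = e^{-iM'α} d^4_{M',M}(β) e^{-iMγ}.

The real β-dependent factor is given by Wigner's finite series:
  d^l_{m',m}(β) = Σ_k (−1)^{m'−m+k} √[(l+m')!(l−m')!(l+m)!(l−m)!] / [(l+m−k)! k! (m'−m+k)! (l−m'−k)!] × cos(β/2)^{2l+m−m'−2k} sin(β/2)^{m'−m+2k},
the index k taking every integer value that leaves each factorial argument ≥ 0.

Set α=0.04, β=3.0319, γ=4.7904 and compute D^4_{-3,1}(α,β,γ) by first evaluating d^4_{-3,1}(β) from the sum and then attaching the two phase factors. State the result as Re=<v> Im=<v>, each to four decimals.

Re=0.0010 Im=-0.0235

Split into d^4_{-3,1}(β=3.0319) × two z-phases.
With c≡cos(β/2)=0.054819 and s≡sin(β/2)=0.998496, N=[1·5040·120·6]^{1/2}=1904.940944
The bounds max(0,m−m')=4 and min(l+m,l−m')=5 give 2 terms
  k=4: (−1)^0·1904.9409/(144)·0.0548^4·0.9985^4 = +0.000119
  k=5: (−1)^1·1904.9409/(240)·0.0548^2·0.9985^6 = -0.023638
d^4_{-3,1}(3.0319) = +0.000119 -0.023638 = -0.023519
D = (+0.992809+0.119712i)·(-0.023519)·(+0.077932+0.996959i) = +0.000987-0.023498i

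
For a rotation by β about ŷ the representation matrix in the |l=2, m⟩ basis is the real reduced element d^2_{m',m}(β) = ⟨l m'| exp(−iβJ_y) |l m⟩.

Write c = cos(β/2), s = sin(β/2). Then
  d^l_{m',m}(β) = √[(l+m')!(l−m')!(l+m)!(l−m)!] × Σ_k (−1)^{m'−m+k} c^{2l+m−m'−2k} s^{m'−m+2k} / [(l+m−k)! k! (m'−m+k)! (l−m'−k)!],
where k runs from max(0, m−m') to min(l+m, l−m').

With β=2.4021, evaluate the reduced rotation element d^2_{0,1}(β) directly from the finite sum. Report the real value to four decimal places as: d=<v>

d=-0.6098

d^2_{0,1}(β=2.4021) via Wigner's sum:
Half-angle: c=0.361379, s=0.932419. N=√(2·2·6·1)=4.898979
The bounds max(0,m−m')=1 and min(l+m,l−m')=2 give 2 terms
  k=1: (−1)^0·4.8990/(2)·0.3614^3·0.9324^1 = +0.107789
  k=2: (−1)^1·4.8990/(2)·0.3614^1·0.9324^3 = -0.717583
d^2_{0,1}(2.4021) = +0.107789 -0.717583 = -0.609793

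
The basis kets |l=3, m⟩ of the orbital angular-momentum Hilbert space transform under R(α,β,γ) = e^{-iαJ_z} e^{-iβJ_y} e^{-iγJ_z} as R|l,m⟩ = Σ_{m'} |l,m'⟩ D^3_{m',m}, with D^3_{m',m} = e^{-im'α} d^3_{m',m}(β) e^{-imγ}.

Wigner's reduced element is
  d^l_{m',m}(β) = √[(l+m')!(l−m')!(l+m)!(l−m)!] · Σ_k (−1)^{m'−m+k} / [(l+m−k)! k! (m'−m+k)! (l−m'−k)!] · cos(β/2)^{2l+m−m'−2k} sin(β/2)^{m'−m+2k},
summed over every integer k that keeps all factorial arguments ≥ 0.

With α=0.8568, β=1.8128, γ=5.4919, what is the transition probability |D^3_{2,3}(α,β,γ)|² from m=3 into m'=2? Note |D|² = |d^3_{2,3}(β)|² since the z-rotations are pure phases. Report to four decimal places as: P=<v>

P=0.0295

D^3_{2,3}(0.8568,1.8128,5.4919) = e^{-i·2·0.8568}·d^3_{2,3}(1.8128)·e^{-i·3·5.4919}. Compute d first:
With c≡cos(β/2)=0.616584 and s≡sin(β/2)=0.787289, N=[120·1·720·1]^{1/2}=293.938769
Admissible k: 1..1 (factorial args all ≥0)
  k=1: (−1)^0·293.9388/(120)·0.6166^5·0.7873^1 = +0.171859
d^3_{2,3}(1.8128) = +0.171859
|D^3_{2,3}|² = |d^3_{2,3}(β)|² = (+0.171859)² = 0.029535 (the z-rotation phases have unit modulus)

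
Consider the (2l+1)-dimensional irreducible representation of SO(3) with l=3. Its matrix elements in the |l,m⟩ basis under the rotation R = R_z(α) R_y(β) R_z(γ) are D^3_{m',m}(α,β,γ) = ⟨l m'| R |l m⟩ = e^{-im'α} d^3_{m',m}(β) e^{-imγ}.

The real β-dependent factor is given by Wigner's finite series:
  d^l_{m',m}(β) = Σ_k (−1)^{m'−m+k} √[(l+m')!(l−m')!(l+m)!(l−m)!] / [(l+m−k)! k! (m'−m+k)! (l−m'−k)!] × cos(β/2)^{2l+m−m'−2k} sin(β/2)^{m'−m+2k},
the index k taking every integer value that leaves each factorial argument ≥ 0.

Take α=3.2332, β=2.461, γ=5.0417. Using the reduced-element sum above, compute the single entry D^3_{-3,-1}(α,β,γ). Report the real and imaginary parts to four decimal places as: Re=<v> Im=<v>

Re=-0.0243 Im=0.0351

First d^3_{-3,-1}(β=2.461), then the phase factors e^{-i(-3)α} and e^{-i(-1)γ}:
c=cos(2.461/2)=0.333766, s=sin(2.461/2)=0.942656; N=√[1·720·2·24]=185.903201
The bounds max(0,m−m')=2 and min(l+m,l−m')=2 give 1 term
  k=2: (−1)^0·185.9032/(48)·0.3338^4·0.9427^2 = +0.042709
d^3_{-3,-1}(2.461) = +0.042709
Phases: e^{-i·(-3)·3.2332}=-0.962474-0.271376i, e^{-i·(-1)·5.0417}=+0.323391-0.946265i ⇒ D=-0.024261+0.035150i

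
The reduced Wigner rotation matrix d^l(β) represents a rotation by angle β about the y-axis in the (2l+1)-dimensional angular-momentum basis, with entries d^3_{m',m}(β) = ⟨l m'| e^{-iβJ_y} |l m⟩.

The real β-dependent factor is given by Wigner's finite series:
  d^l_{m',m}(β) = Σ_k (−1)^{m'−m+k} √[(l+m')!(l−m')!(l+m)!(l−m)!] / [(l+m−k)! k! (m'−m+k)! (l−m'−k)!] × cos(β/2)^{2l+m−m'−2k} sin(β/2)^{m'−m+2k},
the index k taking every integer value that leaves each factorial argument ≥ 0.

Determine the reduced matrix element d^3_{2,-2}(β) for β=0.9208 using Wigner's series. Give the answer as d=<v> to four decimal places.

d^3_{2,-2}(β=0.9208) via Wigner's sum:
With c≡cos(β/2)=0.895875 and s≡sin(β/2)=0.444306, N=[120·1·1·120]^{1/2}=120.000000
k: max(0,(-2)−(2))=0 … min(3+(-2),3−(2))=1
  k=0: (−1)^4·120.0000/(24)·0.8959^2·0.4443^4 = +0.156385
  k=1: (−1)^5·120.0000/(120)·0.8959^0·0.4443^6 = -0.007693
d^3_{2,-2}(0.9208) = +0.156385 -0.007693 = +0.148692

d=0.1487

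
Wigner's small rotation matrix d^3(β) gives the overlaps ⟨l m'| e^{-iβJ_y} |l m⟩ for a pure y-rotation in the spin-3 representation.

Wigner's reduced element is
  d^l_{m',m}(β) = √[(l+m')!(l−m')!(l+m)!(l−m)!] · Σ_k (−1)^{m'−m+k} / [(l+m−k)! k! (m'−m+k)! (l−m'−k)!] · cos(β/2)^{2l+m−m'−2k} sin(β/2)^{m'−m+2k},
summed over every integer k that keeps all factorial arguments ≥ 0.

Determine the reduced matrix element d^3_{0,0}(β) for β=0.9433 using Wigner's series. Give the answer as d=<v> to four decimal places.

d^3_{0,0}(β=0.9433) via Wigner's sum:
Half-angle: c=0.890820, s=0.454357. N=√(6·6·6·6)=36.000000
k∈{0,1,2,3} keeps every argument non-negative
  k=0: (−1)^0·36.0000/(36)·0.8908^6·0.4544^0 = +0.499734
  k=1: (−1)^1·36.0000/(4)·0.8908^4·0.4544^2 = -1.170027
  k=2: (−1)^2·36.0000/(4)·0.8908^2·0.4544^4 = +0.304376
  k=3: (−1)^3·36.0000/(36)·0.8908^0·0.4544^6 = -0.008798
d^3_{0,0}(0.9433) = +0.499734 -1.170027 +0.304376 -0.008798 = -0.374715

d=-0.3747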